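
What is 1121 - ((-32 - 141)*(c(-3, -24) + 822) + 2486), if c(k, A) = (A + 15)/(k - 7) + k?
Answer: 1404777/10 ≈ 1.4048e+5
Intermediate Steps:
c(k, A) = k + (15 + A)/(-7 + k) (c(k, A) = (15 + A)/(-7 + k) + k = k + (15 + A)/(-7 + k))
1121 - ((-32 - 141)*(c(-3, -24) + 822) + 2486) = 1121 - ((-32 - 141)*((15 - 24 + (-3)² - 7*(-3))/(-7 - 3) + 822) + 2486) = 1121 - (-173*((15 - 24 + 9 + 21)/(-10) + 822) + 2486) = 1121 - (-173*(-⅒*21 + 822) + 2486) = 1121 - (-173*(-21/10 + 822) + 2486) = 1121 - (-173*8199/10 + 2486) = 1121 - (-1418427/10 + 2486) = 1121 - 1*(-1393567/10) = 1121 + 1393567/10 = 1404777/10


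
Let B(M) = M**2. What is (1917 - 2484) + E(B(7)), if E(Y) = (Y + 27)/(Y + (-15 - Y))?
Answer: -8581/15 ≈ -572.07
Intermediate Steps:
E(Y) = -9/5 - Y/15 (E(Y) = (27 + Y)/(-15) = (27 + Y)*(-1/15) = -9/5 - Y/15)
(1917 - 2484) + E(B(7)) = (1917 - 2484) + (-9/5 - 1/15*7**2) = -567 + (-9/5 - 1/15*49) = -567 + (-9/5 - 49/15) = -567 - 76/15 = -8581/15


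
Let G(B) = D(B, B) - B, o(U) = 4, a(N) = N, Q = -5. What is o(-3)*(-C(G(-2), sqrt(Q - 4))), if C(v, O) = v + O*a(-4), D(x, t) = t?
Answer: 48*I ≈ 48.0*I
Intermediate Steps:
G(B) = 0 (G(B) = B - B = 0)
C(v, O) = v - 4*O (C(v, O) = v + O*(-4) = v - 4*O)
o(-3)*(-C(G(-2), sqrt(Q - 4))) = 4*(-(0 - 4*sqrt(-5 - 4))) = 4*(-(0 - 12*I)) = 4*(-(-12)*I) = 4*(12*I) = 48*I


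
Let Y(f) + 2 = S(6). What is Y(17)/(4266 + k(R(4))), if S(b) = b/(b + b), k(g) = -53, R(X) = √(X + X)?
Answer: -3/8426 ≈ -0.00035604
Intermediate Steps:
R(X) = √2*√X (R(X) = √(2*X) = √2*√X)
S(b) = ½ (S(b) = b/((2*b)) = (1/(2*b))*b = ½)
Y(f) = -3/2 (Y(f) = -2 + ½ = -3/2)
Y(17)/(4266 + k(R(4))) = -3/2/(4266 - 53) = -3/2/4213 = (1/4213)*(-3/2) = -3/8426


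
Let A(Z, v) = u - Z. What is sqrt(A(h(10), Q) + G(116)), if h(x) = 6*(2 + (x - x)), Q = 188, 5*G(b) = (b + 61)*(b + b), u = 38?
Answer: sqrt(205970)/5 ≈ 90.768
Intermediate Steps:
G(b) = 2*b*(61 + b)/5 (G(b) = ((b + 61)*(b + b))/5 = ((61 + b)*(2*b))/5 = (2*b*(61 + b))/5 = 2*b*(61 + b)/5)
h(x) = 12 (h(x) = 6*(2 + 0) = 6*2 = 12)
A(Z, v) = 38 - Z
sqrt(A(h(10), Q) + G(116)) = sqrt((38 - 1*12) + (2/5)*116*(61 + 116)) = sqrt((38 - 12) + (2/5)*116*177) = sqrt(26 + 41064/5) = sqrt(41194/5) = sqrt(205970)/5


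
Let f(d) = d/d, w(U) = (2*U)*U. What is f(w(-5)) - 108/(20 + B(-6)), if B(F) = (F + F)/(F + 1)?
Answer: -107/28 ≈ -3.8214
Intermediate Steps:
w(U) = 2*U²
B(F) = 2*F/(1 + F) (B(F) = (2*F)/(1 + F) = 2*F/(1 + F))
f(d) = 1
f(w(-5)) - 108/(20 + B(-6)) = 1 - 108/(20 + 2*(-6)/(1 - 6)) = 1 - 108/(20 + 2*(-6)/(-5)) = 1 - 108/(20 + 2*(-6)*(-⅕)) = 1 - 108/(20 + 12/5) = 1 - 108/(112/5) = 1 + (5/112)*(-108) = 1 - 135/28 = -107/28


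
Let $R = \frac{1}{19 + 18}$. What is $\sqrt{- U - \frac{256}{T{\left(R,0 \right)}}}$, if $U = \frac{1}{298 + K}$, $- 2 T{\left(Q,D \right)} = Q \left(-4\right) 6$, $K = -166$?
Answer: $\frac{3 i \sqrt{42449}}{22} \approx 28.095 i$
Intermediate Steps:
$R = \frac{1}{37} \approx 0.027027$
$T{\left(Q,D \right)} = 12 Q$ ($T{\left(Q,D \right)} = - \frac{Q \left(-4\right) 6}{2} = - \frac{- 4 Q 6}{2} = - \frac{\left(-24\right) Q}{2} = 12 Q$)
$U = \frac{1}{132}$ ($U = \frac{1}{298 - 166} = \frac{1}{132} \approx 0.0075758$)
$\sqrt{- U - \frac{256}{T{\left(R,0 \right)}}} = \sqrt{\left(-1\right) \frac{1}{132} - \frac{256}{12 \cdot \frac{1}{37}}} = \sqrt{- \frac{1}{132} - \frac{256}{\frac{12}{37}}} = \sqrt{- \frac{1}{132} - \frac{2368}{3}} = \sqrt{- \frac{34731}{44}} = \frac{3 i \sqrt{42449}}{22}$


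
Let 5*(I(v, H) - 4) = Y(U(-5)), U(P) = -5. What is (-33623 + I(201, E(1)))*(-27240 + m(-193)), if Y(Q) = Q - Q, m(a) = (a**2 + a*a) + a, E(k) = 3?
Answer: -1582278235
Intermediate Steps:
m(a) = a + 2*a**2 (m(a) = (a**2 + a**2) + a = 2*a**2 + a = a + 2*a**2)
Y(Q) = 0
I(v, H) = 4 (I(v, H) = 4 + (1/5)*0 = 4 + 0 = 4)
(-33623 + I(201, E(1)))*(-27240 + m(-193)) = (-33623 + 4)*(-27240 - 193*(1 + 2*(-193))) = -33619*(-27240 - 193*(1 - 386)) = -33619*(-27240 - 193*(-385)) = -33619*(-27240 + 74305) = -33619*47065 = -1582278235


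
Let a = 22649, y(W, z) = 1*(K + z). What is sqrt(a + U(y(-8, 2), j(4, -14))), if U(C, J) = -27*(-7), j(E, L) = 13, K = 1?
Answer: sqrt(22838) ≈ 151.12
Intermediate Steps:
y(W, z) = 1 + z (y(W, z) = 1*(1 + z) = 1 + z)
U(C, J) = 189
sqrt(a + U(y(-8, 2), j(4, -14))) = sqrt(22649 + 189) = sqrt(22838)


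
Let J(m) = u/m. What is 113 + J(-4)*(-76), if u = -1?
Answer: 94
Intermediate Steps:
J(m) = -1/m
113 + J(-4)*(-76) = 113 - 1/(-4)*(-76) = 113 - 1*(-¼)*(-76) = 113 + (¼)*(-76) = 113 - 19 = 94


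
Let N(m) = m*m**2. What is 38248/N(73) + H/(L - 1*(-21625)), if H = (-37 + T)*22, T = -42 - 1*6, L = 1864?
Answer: 170945482/9137620313 ≈ 0.018708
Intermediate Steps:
N(m) = m**3
T = -48 (T = -42 - 6 = -48)
H = -1870 (H = (-37 - 48)*22 = -85*22 = -1870)
38248/N(73) + H/(L - 1*(-21625)) = 38248/(73**3) - 1870/(1864 - 1*(-21625)) = 38248/389017 - 1870/(1864 + 21625) = 38248*(1/389017) - 1870/23489 = 38248/389017 - 1870*1/23489 = 38248/389017 - 1870/23489 = 170945482/9137620313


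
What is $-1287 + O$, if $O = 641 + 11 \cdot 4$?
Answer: $-602$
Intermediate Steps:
$O = 685$ ($O = 641 + 44 = 685$)
$-1287 + O = -1287 + 685 = -602$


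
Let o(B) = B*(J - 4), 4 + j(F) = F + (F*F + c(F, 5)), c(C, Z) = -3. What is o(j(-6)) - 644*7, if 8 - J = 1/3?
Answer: -13271/3 ≈ -4423.7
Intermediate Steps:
J = 23/3 (J = 8 - 1/3 = 8 - 1*⅓ = 8 - ⅓ = 23/3 ≈ 7.6667)
j(F) = -7 + F + F² (j(F) = -4 + (F + (F*F - 3)) = -4 + (F + (F² - 3)) = -4 + (F + (-3 + F²)) = -4 + (-3 + F + F²) = -7 + F + F²)
o(B) = 11*B/3 (o(B) = B*(23/3 - 4) = B*(11/3) = 11*B/3)
o(j(-6)) - 644*7 = 11*(-7 - 6 + (-6)²)/3 - 644*7 = 11*(-7 - 6 + 36)/3 - 4508 = (11/3)*23 - 4508 = 253/3 - 4508 = -13271/3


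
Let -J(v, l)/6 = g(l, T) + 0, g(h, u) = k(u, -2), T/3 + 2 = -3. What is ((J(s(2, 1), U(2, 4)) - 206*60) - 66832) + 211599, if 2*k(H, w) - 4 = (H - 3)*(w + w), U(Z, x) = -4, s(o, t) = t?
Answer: 132179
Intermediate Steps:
T = -15 (T = -6 + 3*(-3) = -6 - 9 = -15)
k(H, w) = 2 + w*(-3 + H) (k(H, w) = 2 + ((H - 3)*(w + w))/2 = 2 + ((-3 + H)*(2*w))/2 = 2 + (2*w*(-3 + H))/2 = 2 + w*(-3 + H))
g(h, u) = 8 - 2*u (g(h, u) = 2 - 3*(-2) + u*(-2) = 2 + 6 - 2*u = 8 - 2*u)
J(v, l) = -228 (J(v, l) = -6*((8 - 2*(-15)) + 0) = -6*((8 + 30) + 0) = -6*(38 + 0) = -6*38 = -228)
((J(s(2, 1), U(2, 4)) - 206*60) - 66832) + 211599 = ((-228 - 206*60) - 66832) + 211599 = ((-228 - 12360) - 66832) + 211599 = (-12588 - 66832) + 211599 = -79420 + 211599 = 132179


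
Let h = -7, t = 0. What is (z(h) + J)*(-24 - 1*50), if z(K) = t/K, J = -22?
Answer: 1628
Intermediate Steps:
z(K) = 0 (z(K) = 0/K = 0)
(z(h) + J)*(-24 - 1*50) = (0 - 22)*(-24 - 1*50) = -22*(-24 - 50) = -22*(-74) = 1628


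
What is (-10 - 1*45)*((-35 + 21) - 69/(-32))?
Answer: 20845/32 ≈ 651.41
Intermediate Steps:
(-10 - 1*45)*((-35 + 21) - 69/(-32)) = (-10 - 45)*(-14 - 69*(-1/32)) = -55*(-14 + 69/32) = -55*(-379/32) = 20845/32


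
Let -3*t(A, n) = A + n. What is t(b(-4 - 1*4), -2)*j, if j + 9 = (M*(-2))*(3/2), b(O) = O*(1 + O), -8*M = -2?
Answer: 351/2 ≈ 175.50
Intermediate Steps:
M = ¼ (M = -⅛*(-2) = ¼ ≈ 0.25000)
t(A, n) = -A/3 - n/3 (t(A, n) = -(A + n)/3 = -A/3 - n/3)
j = -39/4 (j = -9 + ((¼)*(-2))*(3/2) = -9 - 3/(2*2) = -9 - ½*3/2 = -9 - ¾ = -39/4 ≈ -9.7500)
t(b(-4 - 1*4), -2)*j = (-(-4 - 1*4)*(1 + (-4 - 1*4))/3 - ⅓*(-2))*(-39/4) = (-(-4 - 4)*(1 + (-4 - 4))/3 + ⅔)*(-39/4) = (-(-8)*(1 - 8)/3 + ⅔)*(-39/4) = (-(-8)*(-7)/3 + ⅔)*(-39/4) = (-⅓*56 + ⅔)*(-39/4) = (-56/3 + ⅔)*(-39/4) = -18*(-39/4) = 351/2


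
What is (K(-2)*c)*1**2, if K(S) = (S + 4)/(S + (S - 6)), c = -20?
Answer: 4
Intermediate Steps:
K(S) = (4 + S)/(-6 + 2*S) (K(S) = (4 + S)/(S + (-6 + S)) = (4 + S)/(-6 + 2*S))
(K(-2)*c)*1**2 = (((4 - 2)/(2*(-3 - 2)))*(-20))*1**2 = (((1/2)*2/(-5))*(-20))*1 = (((1/2)*(-1/5)*2)*(-20))*1 = -1/5*(-20)*1 = 4*1 = 4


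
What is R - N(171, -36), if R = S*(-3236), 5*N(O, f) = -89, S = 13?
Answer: -210251/5 ≈ -42050.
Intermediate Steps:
N(O, f) = -89/5 (N(O, f) = (1/5)*(-89) = -89/5)
R = -42068 (R = 13*(-3236) = -42068)
R - N(171, -36) = -42068 - 1*(-89/5) = -42068 + 89/5 = -210251/5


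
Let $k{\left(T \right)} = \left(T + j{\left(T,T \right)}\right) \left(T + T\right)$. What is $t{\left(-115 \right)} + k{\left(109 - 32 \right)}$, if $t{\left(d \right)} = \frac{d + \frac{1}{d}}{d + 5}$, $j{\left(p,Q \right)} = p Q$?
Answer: $\frac{5850150913}{6325} \approx 9.2493 \cdot 10^{5}$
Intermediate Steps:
$j{\left(p,Q \right)} = Q p$
$k{\left(T \right)} = 2 T \left(T + T^{2}\right)$ ($k{\left(T \right)} = \left(T + T T\right) \left(T + T\right) = \left(T + T^{2}\right) 2 T = 2 T \left(T + T^{2}\right)$)
$t{\left(d \right)} = \frac{d + \frac{1}{d}}{5 + d}$
$t{\left(-115 \right)} + k{\left(109 - 32 \right)} = \frac{1 + \left(-115\right)^{2}}{\left(-115\right) \left(5 - 115\right)} + 2 \left(109 - 32\right)^{2} \left(1 + \left(109 - 32\right)\right) = - \frac{1 + 13225}{115 \left(-110\right)} + 2 \left(109 - 32\right)^{2} \left(1 + \left(109 - 32\right)\right) = \left(- \frac{1}{115}\right) \left(- \frac{1}{110}\right) 13226 + 2 \cdot 77^{2} \left(1 + 77\right) = \frac{6613}{6325} + 2 \cdot 5929 \cdot 78 = \frac{6613}{6325} + 924924 = \frac{5850150913}{6325}$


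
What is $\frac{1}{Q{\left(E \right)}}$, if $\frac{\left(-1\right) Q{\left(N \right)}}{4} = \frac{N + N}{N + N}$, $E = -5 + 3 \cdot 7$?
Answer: $- \frac{1}{4} \approx -0.25$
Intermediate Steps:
$E = 16$ ($E = -5 + 21 = 16$)
$Q{\left(N \right)} = -4$ ($Q{\left(N \right)} = - 4 \frac{N + N}{N + N} = - 4 \frac{2 N}{2 N} = - 4 \cdot 2 N \frac{1}{2 N} = \left(-4\right) 1 = -4$)
$\frac{1}{Q{\left(E \right)}} = \frac{1}{-4} = - \frac{1}{4}$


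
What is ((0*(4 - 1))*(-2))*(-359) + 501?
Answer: 501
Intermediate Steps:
((0*(4 - 1))*(-2))*(-359) + 501 = ((0*3)*(-2))*(-359) + 501 = (0*(-2))*(-359) + 501 = 0*(-359) + 501 = 0 + 501 = 501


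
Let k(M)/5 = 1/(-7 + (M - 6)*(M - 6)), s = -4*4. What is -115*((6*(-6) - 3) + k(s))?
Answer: 2138770/477 ≈ 4483.8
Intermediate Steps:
s = -16
k(M) = 5/(-7 + (-6 + M)²) (k(M) = 5/(-7 + (M - 6)*(M - 6)) = 5/(-7 + (-6 + M)*(-6 + M)) = 5/(-7 + (-6 + M)²))
-115*((6*(-6) - 3) + k(s)) = -115*((6*(-6) - 3) + 5/(-7 + (-6 - 16)²)) = -115*((-36 - 3) + 5/(-7 + (-22)²)) = -115*(-39 + 5/(-7 + 484)) = -115*(-39 + 5/477) = -115*(-18598/477) = 2138770/477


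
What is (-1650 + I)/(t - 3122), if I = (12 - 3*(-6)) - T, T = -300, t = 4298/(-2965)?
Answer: 978450/2315257 ≈ 0.42261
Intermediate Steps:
t = -4298/2965 (t = 4298*(-1/2965) = -4298/2965 ≈ -1.4496)
I = 330 (I = (12 - 3*(-6)) - 1*(-300) = (12 + 18) + 300 = 30 + 300 = 330)
(-1650 + I)/(t - 3122) = (-1650 + 330)/(-4298/2965 - 3122) = -1320/(-9261028/2965) = -1320*(-2965/9261028) = 978450/2315257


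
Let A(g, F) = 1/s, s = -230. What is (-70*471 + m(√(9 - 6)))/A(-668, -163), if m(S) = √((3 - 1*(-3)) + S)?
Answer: 7583100 - 230*√(6 + √3) ≈ 7.5825e+6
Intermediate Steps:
m(S) = √(6 + S) (m(S) = √((3 + 3) + S) = √(6 + S))
A(g, F) = -1/230 (A(g, F) = 1/(-230) = -1/230)
(-70*471 + m(√(9 - 6)))/A(-668, -163) = (-70*471 + √(6 + √(9 - 6)))/(-1/230) = (-32970 + √(6 + √3))*(-230) = 7583100 - 230*√(6 + √3)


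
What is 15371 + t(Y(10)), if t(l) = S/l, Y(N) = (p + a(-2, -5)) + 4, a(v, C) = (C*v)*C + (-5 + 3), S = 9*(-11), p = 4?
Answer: 61493/4 ≈ 15373.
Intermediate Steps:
S = -99
a(v, C) = -2 + v*C² (a(v, C) = v*C² - 2 = -2 + v*C²)
Y(N) = -44 (Y(N) = (4 + (-2 - 2*(-5)²)) + 4 = (4 + (-2 - 2*25)) + 4 = (4 + (-2 - 50)) + 4 = (4 - 52) + 4 = -48 + 4 = -44)
t(l) = -99/l
15371 + t(Y(10)) = 15371 - 99/(-44) = 15371 - 99*(-1/44) = 15371 + 9/4 = 61493/4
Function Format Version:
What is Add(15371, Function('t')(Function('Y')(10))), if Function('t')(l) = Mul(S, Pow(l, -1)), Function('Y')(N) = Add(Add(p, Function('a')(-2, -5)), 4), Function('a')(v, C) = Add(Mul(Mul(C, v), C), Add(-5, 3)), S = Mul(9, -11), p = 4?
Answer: Rational(61493, 4) ≈ 15373.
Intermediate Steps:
S = -99
Function('a')(v, C) = Add(-2, Mul(v, Pow(C, 2))) (Function('a')(v, C) = Add(Mul(v, Pow(C, 2)), -2) = Add(-2, Mul(v, Pow(C, 2))))
Function('Y')(N) = -44 (Function('Y')(N) = Add(Add(4, Add(-2, Mul(-2, Pow(-5, 2)))), 4) = Add(Add(4, Add(-2, Mul(-2, 25))), 4) = Add(Add(4, Add(-2, -50)), 4) = Add(Add(4, -52), 4) = Add(-48, 4) = -44)
Function('t')(l) = Mul(-99, Pow(l, -1))
Add(15371, Function('t')(Function('Y')(10))) = Add(15371, Mul(-99, Pow(-44, -1))) = Add(15371, Mul(-99, Rational(-1, 44))) = Add(15371, Rational(9, 4)) = Rational(61493, 4)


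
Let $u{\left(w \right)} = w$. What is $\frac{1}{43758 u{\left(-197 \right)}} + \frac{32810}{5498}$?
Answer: $\frac{141416445281}{23697276174} \approx 5.9676$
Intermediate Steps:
$\frac{1}{43758 u{\left(-197 \right)}} + \frac{32810}{5498} = \frac{1}{43758 \left(-197\right)} + \frac{32810}{5498} = \frac{1}{43758} \left(- \frac{1}{197}\right) + 32810 \cdot \frac{1}{5498} = - \frac{1}{8620326} + \frac{16405}{2749} = \frac{141416445281}{23697276174}$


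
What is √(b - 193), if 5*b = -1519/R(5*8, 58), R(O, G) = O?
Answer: I*√80238/20 ≈ 14.163*I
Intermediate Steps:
b = -1519/200 (b = (-1519/(5*8))/5 = (-1519/40)/5 = (-1519*1/40)/5 = (⅕)*(-1519/40) = -1519/200 ≈ -7.5950)
√(b - 193) = √(-1519/200 - 193) = √(-40119/200) = I*√80238/20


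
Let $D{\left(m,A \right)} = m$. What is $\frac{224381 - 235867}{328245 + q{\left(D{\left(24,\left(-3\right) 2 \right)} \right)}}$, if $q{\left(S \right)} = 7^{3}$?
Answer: $- \frac{5743}{164294} \approx -0.034956$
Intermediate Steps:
$q{\left(S \right)} = 343$
$\frac{224381 - 235867}{328245 + q{\left(D{\left(24,\left(-3\right) 2 \right)} \right)}} = \frac{224381 - 235867}{328245 + 343} = - \frac{11486}{328588} = \left(-11486\right) \frac{1}{328588} = - \frac{5743}{164294}$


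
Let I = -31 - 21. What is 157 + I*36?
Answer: -1715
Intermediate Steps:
I = -52
157 + I*36 = 157 - 52*36 = 157 - 1872 = -1715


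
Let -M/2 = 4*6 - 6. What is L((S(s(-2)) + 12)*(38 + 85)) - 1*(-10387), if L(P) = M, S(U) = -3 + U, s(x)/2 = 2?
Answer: 10351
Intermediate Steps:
s(x) = 4 (s(x) = 2*2 = 4)
M = -36 (M = -2*(4*6 - 6) = -2*(24 - 6) = -2*18 = -36)
L(P) = -36
L((S(s(-2)) + 12)*(38 + 85)) - 1*(-10387) = -36 - 1*(-10387) = -36 + 10387 = 10351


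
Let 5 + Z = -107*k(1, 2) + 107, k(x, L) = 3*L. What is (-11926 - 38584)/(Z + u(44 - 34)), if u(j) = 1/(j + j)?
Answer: 1010200/10799 ≈ 93.546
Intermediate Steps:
u(j) = 1/(2*j)
Z = -540 (Z = -5 + (-321*2 + 107) = -5 + (-107*6 + 107) = -5 + (-642 + 107) = -5 - 535 = -540)
(-11926 - 38584)/(Z + u(44 - 34)) = (-11926 - 38584)/(-540 + 1/(2*(44 - 34))) = -50510/(-540 + (½)/10) = -50510/(-540 + (½)*(⅒)) = -50510/(-540 + 1/20) = -50510/(-10799/20) = -50510*(-20/10799) = 1010200/10799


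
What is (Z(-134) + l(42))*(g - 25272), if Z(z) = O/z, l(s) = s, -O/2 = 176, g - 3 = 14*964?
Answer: -35201270/67 ≈ -5.2539e+5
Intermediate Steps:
g = 13499 (g = 3 + 14*964 = 3 + 13496 = 13499)
O = -352 (O = -2*176 = -352)
Z(z) = -352/z
(Z(-134) + l(42))*(g - 25272) = (-352/(-134) + 42)*(13499 - 25272) = (-352*(-1/134) + 42)*(-11773) = (176/67 + 42)*(-11773) = (2990/67)*(-11773) = -35201270/67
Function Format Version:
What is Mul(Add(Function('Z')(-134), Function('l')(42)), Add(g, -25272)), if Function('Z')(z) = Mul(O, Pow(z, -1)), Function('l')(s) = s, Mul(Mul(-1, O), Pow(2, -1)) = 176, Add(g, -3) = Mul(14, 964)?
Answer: Rational(-35201270, 67) ≈ -5.2539e+5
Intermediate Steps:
g = 13499 (g = Add(3, Mul(14, 964)) = Add(3, 13496) = 13499)
O = -352 (O = Mul(-2, 176) = -352)
Function('Z')(z) = Mul(-352, Pow(z, -1))
Mul(Add(Function('Z')(-134), Function('l')(42)), Add(g, -25272)) = Mul(Add(Mul(-352, Pow(-134, -1)), 42), Add(13499, -25272)) = Mul(Add(Mul(-352, Rational(-1, 134)), 42), -11773) = Mul(Add(Rational(176, 67), 42), -11773) = Mul(Rational(2990, 67), -11773) = Rational(-35201270, 67)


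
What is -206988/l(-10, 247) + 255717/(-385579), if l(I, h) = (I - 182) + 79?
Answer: 79781330031/43570427 ≈ 1831.1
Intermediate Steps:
l(I, h) = -103 + I (l(I, h) = (-182 + I) + 79 = -103 + I)
-206988/l(-10, 247) + 255717/(-385579) = -206988/(-103 - 10) + 255717/(-385579) = -206988/(-113) + 255717*(-1/385579) = -206988*(-1/113) - 255717/385579 = 206988/113 - 255717/385579 = 79781330031/43570427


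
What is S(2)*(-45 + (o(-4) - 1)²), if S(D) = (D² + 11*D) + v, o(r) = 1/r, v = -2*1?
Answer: -2085/2 ≈ -1042.5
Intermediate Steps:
v = -2
S(D) = -2 + D² + 11*D (S(D) = (D² + 11*D) - 2 = -2 + D² + 11*D)
S(2)*(-45 + (o(-4) - 1)²) = (-2 + 2² + 11*2)*(-45 + (1/(-4) - 1)²) = (-2 + 4 + 22)*(-45 + (-¼ - 1)²) = 24*(-45 + (-5/4)²) = 24*(-45 + 25/16) = 24*(-695/16) = -2085/2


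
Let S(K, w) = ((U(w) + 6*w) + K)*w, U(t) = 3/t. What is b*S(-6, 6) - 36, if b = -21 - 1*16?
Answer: -6807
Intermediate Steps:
b = -37 (b = -21 - 16 = -37)
S(K, w) = w*(K + 3/w + 6*w) (S(K, w) = ((3/w + 6*w) + K)*w = (K + 3/w + 6*w)*w = w*(K + 3/w + 6*w))
b*S(-6, 6) - 36 = -37*(3 + 6*(-6 + 6*6)) - 36 = -37*(3 + 6*(-6 + 36)) - 36 = -37*(3 + 6*30) - 36 = -37*(3 + 180) - 36 = -37*183 - 36 = -6771 - 36 = -6807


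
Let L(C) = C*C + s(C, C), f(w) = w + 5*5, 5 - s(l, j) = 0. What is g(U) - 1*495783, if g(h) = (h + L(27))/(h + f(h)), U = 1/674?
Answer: -8354440399/16852 ≈ -4.9575e+5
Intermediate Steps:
s(l, j) = 5 (s(l, j) = 5 - 1*0 = 5 + 0 = 5)
U = 1/674 ≈ 0.0014837
f(w) = 25 + w (f(w) = w + 25 = 25 + w)
L(C) = 5 + C² (L(C) = C*C + 5 = C² + 5 = 5 + C²)
g(h) = (734 + h)/(25 + 2*h) (g(h) = (h + (5 + 27²))/(h + (25 + h)) = (h + (5 + 729))/(25 + 2*h) = (h + 734)/(25 + 2*h) = (734 + h)/(25 + 2*h))
g(U) - 1*495783 = (734 + 1/674)/(25 + 2*(1/674)) - 1*495783 = (494717/674)/(25 + 1/337) - 495783 = (494717/674)/(8426/337) - 495783 = (337/8426)*(494717/674) - 495783 = 494717/16852 - 495783 = -8354440399/16852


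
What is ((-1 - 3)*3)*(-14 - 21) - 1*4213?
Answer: -3793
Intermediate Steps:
((-1 - 3)*3)*(-14 - 21) - 1*4213 = -4*3*(-35) - 4213 = -12*(-35) - 4213 = 420 - 4213 = -3793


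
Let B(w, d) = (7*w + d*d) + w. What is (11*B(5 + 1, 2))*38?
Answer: 21736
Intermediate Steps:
B(w, d) = d**2 + 8*w (B(w, d) = (7*w + d**2) + w = (d**2 + 7*w) + w = d**2 + 8*w)
(11*B(5 + 1, 2))*38 = (11*(2**2 + 8*(5 + 1)))*38 = (11*(4 + 8*6))*38 = (11*(4 + 48))*38 = (11*52)*38 = 572*38 = 21736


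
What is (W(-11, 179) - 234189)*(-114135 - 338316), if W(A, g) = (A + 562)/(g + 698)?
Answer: 92925835128102/877 ≈ 1.0596e+11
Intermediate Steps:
W(A, g) = (562 + A)/(698 + g)
(W(-11, 179) - 234189)*(-114135 - 338316) = ((562 - 11)/(698 + 179) - 234189)*(-114135 - 338316) = (551/877 - 234189)*(-452451) = -205383202/877*(-452451) = 92925835128102/877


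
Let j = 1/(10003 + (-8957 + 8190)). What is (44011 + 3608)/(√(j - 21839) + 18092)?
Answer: 7957025947728/3023333510507 - 285714*I*√51748539103/3023333510507 ≈ 2.6319 - 0.021498*I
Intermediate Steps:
j = 1/9236 (j = 1/(10003 - 767) = 1/9236 ≈ 0.00010827)
(44011 + 3608)/(√(j - 21839) + 18092) = (44011 + 3608)/(√(1/9236 - 21839) + 18092) = 47619/(√(-201705003/9236) + 18092) = 47619/(3*I*√51748539103/4618 + 18092) = 47619/(18092 + 3*I*√51748539103/4618)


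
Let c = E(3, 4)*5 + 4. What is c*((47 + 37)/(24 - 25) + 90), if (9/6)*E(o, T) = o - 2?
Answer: 44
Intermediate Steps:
E(o, T) = -4/3 + 2*o/3 (E(o, T) = 2*(o - 2)/3 = 2*(-2 + o)/3 = -4/3 + 2*o/3)
c = 22/3 (c = (-4/3 + (2/3)*3)*5 + 4 = (-4/3 + 2)*5 + 4 = (2/3)*5 + 4 = 10/3 + 4 = 22/3 ≈ 7.3333)
c*((47 + 37)/(24 - 25) + 90) = 22*((47 + 37)/(24 - 25) + 90)/3 = 22*(84/(-1) + 90)/3 = 22*(84*(-1) + 90)/3 = 22*(-84 + 90)/3 = (22/3)*6 = 44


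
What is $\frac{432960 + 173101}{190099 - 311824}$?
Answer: $- \frac{606061}{121725} \approx -4.9789$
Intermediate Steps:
$\frac{432960 + 173101}{190099 - 311824} = \frac{606061}{-121725} = 606061 \left(- \frac{1}{121725}\right) = - \frac{606061}{121725}$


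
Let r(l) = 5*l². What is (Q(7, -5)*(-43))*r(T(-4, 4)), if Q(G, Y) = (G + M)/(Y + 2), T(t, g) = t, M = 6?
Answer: 44720/3 ≈ 14907.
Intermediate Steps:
Q(G, Y) = (6 + G)/(2 + Y) (Q(G, Y) = (G + 6)/(Y + 2) = (6 + G)/(2 + Y))
(Q(7, -5)*(-43))*r(T(-4, 4)) = (((6 + 7)/(2 - 5))*(-43))*(5*(-4)²) = ((13/(-3))*(-43))*(5*16) = (-⅓*13*(-43))*80 = -13/3*(-43)*80 = (559/3)*80 = 44720/3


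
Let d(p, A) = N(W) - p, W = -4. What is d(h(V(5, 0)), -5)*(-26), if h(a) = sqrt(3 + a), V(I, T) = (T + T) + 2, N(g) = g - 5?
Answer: 234 + 26*sqrt(5) ≈ 292.14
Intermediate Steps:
N(g) = -5 + g
V(I, T) = 2 + 2*T (V(I, T) = 2*T + 2 = 2 + 2*T)
d(p, A) = -9 - p (d(p, A) = (-5 - 4) - p = -9 - p)
d(h(V(5, 0)), -5)*(-26) = (-9 - sqrt(3 + (2 + 2*0)))*(-26) = (-9 - sqrt(3 + (2 + 0)))*(-26) = (-9 - sqrt(3 + 2))*(-26) = (-9 - sqrt(5))*(-26) = 234 + 26*sqrt(5)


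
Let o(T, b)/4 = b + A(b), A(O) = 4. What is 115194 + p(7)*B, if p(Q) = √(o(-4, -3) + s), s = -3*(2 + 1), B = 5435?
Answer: 115194 + 5435*I*√5 ≈ 1.1519e+5 + 12153.0*I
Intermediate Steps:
o(T, b) = 16 + 4*b (o(T, b) = 4*(b + 4) = 4*(4 + b) = 16 + 4*b)
s = -9 (s = -3*3 = -9)
p(Q) = I*√5 (p(Q) = √((16 + 4*(-3)) - 9) = √((16 - 12) - 9) = √(4 - 9) = √(-5) = I*√5)
115194 + p(7)*B = 115194 + (I*√5)*5435 = 115194 + 5435*I*√5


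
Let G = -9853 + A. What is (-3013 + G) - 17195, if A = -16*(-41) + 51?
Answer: -29354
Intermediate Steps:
A = 707 (A = 656 + 51 = 707)
G = -9146 (G = -9853 + 707 = -9146)
(-3013 + G) - 17195 = (-3013 - 9146) - 17195 = -12159 - 17195 = -29354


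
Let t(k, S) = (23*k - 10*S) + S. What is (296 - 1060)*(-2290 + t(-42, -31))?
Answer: 2274428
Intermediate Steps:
t(k, S) = -9*S + 23*k (t(k, S) = (-10*S + 23*k) + S = -9*S + 23*k)
(296 - 1060)*(-2290 + t(-42, -31)) = (296 - 1060)*(-2290 + (-9*(-31) + 23*(-42))) = -764*(-2290 + (279 - 966)) = -764*(-2290 - 687) = -764*(-2977) = 2274428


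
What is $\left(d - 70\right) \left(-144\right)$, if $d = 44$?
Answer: $3744$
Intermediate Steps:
$\left(d - 70\right) \left(-144\right) = \left(44 - 70\right) \left(-144\right) = \left(-26\right) \left(-144\right) = 3744$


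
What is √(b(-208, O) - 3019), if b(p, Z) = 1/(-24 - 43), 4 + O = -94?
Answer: I*√13552358/67 ≈ 54.946*I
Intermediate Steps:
O = -98 (O = -4 - 94 = -98)
b(p, Z) = -1/67 (b(p, Z) = 1/(-67) = -1/67)
√(b(-208, O) - 3019) = √(-1/67 - 3019) = √(-202274/67) = I*√13552358/67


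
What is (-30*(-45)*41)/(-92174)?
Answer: -27675/46087 ≈ -0.60049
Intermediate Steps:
(-30*(-45)*41)/(-92174) = (1350*41)*(-1/92174) = 55350*(-1/92174) = -27675/46087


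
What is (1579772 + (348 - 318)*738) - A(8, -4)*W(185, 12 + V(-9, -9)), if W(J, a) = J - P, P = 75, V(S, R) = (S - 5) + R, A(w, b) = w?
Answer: 1601032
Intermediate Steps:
V(S, R) = -5 + R + S (V(S, R) = (-5 + S) + R = -5 + R + S)
W(J, a) = -75 + J (W(J, a) = J - 1*75 = J - 75 = -75 + J)
(1579772 + (348 - 318)*738) - A(8, -4)*W(185, 12 + V(-9, -9)) = (1579772 + (348 - 318)*738) - 8*(-75 + 185) = (1579772 + 30*738) - 8*110 = (1579772 + 22140) - 1*880 = 1601912 - 880 = 1601032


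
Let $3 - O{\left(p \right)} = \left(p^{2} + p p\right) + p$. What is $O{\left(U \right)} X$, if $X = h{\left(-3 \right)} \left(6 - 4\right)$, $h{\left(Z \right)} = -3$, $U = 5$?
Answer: $312$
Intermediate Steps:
$X = -6$ ($X = - 3 \left(6 - 4\right) = \left(-3\right) 2 = -6$)
$O{\left(p \right)} = 3 - p - 2 p^{2}$ ($O{\left(p \right)} = 3 - \left(\left(p^{2} + p p\right) + p\right) = 3 - \left(\left(p^{2} + p^{2}\right) + p\right) = 3 - \left(2 p^{2} + p\right) = 3 - \left(p + 2 p^{2}\right) = 3 - p - 2 p^{2}$)
$O{\left(U \right)} X = \left(3 - 5 - 2 \cdot 5^{2}\right) \left(-6\right) = \left(3 - 5 - 50\right) \left(-6\right) = \left(-52\right) \left(-6\right) = 312$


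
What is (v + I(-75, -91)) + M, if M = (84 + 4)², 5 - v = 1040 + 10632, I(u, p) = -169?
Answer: -4092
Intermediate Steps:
v = -11667 (v = 5 - (1040 + 10632) = 5 - 1*11672 = 5 - 11672 = -11667)
M = 7744 (M = 88² = 7744)
(v + I(-75, -91)) + M = (-11667 - 169) + 7744 = -11836 + 7744 = -4092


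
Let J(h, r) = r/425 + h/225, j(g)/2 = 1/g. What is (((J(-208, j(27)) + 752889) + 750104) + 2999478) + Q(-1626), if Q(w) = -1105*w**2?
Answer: -33472351351381/11475 ≈ -2.9170e+9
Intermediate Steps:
j(g) = 2/g
J(h, r) = h/225 + r/425 (J(h, r) = r*(1/425) + h*(1/225) = r/425 + h/225 = h/225 + r/425)
(((J(-208, j(27)) + 752889) + 750104) + 2999478) + Q(-1626) = (((((1/225)*(-208) + (2/27)/425) + 752889) + 750104) + 2999478) - 1105*(-1626)**2 = ((((-208/225 + (2*(1/27))/425) + 752889) + 750104) + 2999478) - 1105*2643876 = ((((-208/225 + (1/425)*(2/27)) + 752889) + 750104) + 2999478) - 2921482980 = ((((-208/225 + 2/11475) + 752889) + 750104) + 2999478) - 2921482980 = (((-10606/11475 + 752889) + 750104) + 2999478) - 2921482980 = ((8639390669/11475 + 750104) + 2999478) - 2921482980 = (17246834069/11475 + 2999478) - 2921482980 = 51665844119/11475 - 2921482980 = -33472351351381/11475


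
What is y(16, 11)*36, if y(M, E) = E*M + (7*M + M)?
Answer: 10944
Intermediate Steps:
y(M, E) = 8*M + E*M (y(M, E) = E*M + 8*M = 8*M + E*M)
y(16, 11)*36 = (16*(8 + 11))*36 = (16*19)*36 = 304*36 = 10944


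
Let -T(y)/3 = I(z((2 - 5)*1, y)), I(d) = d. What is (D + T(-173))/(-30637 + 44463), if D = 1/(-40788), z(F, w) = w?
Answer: 21168971/563934888 ≈ 0.037538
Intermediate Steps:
T(y) = -3*y
D = -1/40788 ≈ -2.4517e-5
(D + T(-173))/(-30637 + 44463) = (-1/40788 - 3*(-173))/(-30637 + 44463) = (-1/40788 + 519)/13826 = (21168971/40788)*(1/13826) = 21168971/563934888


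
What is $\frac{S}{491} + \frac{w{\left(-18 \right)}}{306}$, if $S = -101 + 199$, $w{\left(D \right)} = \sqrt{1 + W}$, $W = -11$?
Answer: $\frac{98}{491} + \frac{i \sqrt{10}}{306} \approx 0.19959 + 0.010334 i$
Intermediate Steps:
$w{\left(D \right)} = i \sqrt{10}$ ($w{\left(D \right)} = \sqrt{1 - 11} = \sqrt{-10} = i \sqrt{10}$)
$S = 98$
$\frac{S}{491} + \frac{w{\left(-18 \right)}}{306} = \frac{98}{491} + \frac{i \sqrt{10}}{306}$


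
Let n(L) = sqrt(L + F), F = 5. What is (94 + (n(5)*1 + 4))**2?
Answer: (98 + sqrt(10))**2 ≈ 10234.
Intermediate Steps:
n(L) = sqrt(5 + L) (n(L) = sqrt(L + 5) = sqrt(5 + L))
(94 + (n(5)*1 + 4))**2 = (94 + (sqrt(5 + 5)*1 + 4))**2 = (94 + (sqrt(10)*1 + 4))**2 = (94 + (sqrt(10) + 4))**2 = (94 + (4 + sqrt(10)))**2 = (98 + sqrt(10))**2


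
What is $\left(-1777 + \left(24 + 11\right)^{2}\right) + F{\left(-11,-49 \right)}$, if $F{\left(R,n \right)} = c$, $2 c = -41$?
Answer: $- \frac{1145}{2} \approx -572.5$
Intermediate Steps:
$c = - \frac{41}{2}$ ($c = \frac{1}{2} \left(-41\right) = - \frac{41}{2} \approx -20.5$)
$F{\left(R,n \right)} = - \frac{41}{2}$
$\left(-1777 + \left(24 + 11\right)^{2}\right) + F{\left(-11,-49 \right)} = \left(-1777 + \left(24 + 11\right)^{2}\right) - \frac{41}{2} = \left(-1777 + 35^{2}\right) - \frac{41}{2} = \left(-1777 + 1225\right) - \frac{41}{2} = -552 - \frac{41}{2} = - \frac{1145}{2}$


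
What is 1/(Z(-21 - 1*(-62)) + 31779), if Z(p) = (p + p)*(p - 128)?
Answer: 1/24645 ≈ 4.0576e-5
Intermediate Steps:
Z(p) = 2*p*(-128 + p) (Z(p) = (2*p)*(-128 + p) = 2*p*(-128 + p))
1/(Z(-21 - 1*(-62)) + 31779) = 1/(2*(-21 - 1*(-62))*(-128 + (-21 - 1*(-62))) + 31779) = 1/(2*(-21 + 62)*(-128 + (-21 + 62)) + 31779) = 1/(2*41*(-128 + 41) + 31779) = 1/(2*41*(-87) + 31779) = 1/(-7134 + 31779) = 1/24645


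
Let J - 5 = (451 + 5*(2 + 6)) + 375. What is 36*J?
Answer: 31356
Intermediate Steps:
J = 871 (J = 5 + ((451 + 5*(2 + 6)) + 375) = 5 + ((451 + 5*8) + 375) = 5 + ((451 + 40) + 375) = 5 + (491 + 375) = 5 + 866 = 871)
36*J = 36*871 = 31356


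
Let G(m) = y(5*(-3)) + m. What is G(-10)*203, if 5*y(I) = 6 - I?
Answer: -5887/5 ≈ -1177.4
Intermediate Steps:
y(I) = 6/5 - I/5 (y(I) = (6 - I)/5 = 6/5 - I/5)
G(m) = 21/5 + m (G(m) = (6/5 - (-3)) + m = (6/5 - ⅕*(-15)) + m = (6/5 + 3) + m = 21/5 + m)
G(-10)*203 = (21/5 - 10)*203 = -29/5*203 = -5887/5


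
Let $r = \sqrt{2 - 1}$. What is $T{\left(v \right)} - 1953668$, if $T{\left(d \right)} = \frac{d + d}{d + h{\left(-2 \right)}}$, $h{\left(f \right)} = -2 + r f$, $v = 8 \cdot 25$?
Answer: $- \frac{95729632}{49} \approx -1.9537 \cdot 10^{6}$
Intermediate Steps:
$r = 1$ ($r = \sqrt{1} = 1$)
$v = 200$
$h{\left(f \right)} = -2 + f$ ($h{\left(f \right)} = -2 + 1 f = -2 + f$)
$T{\left(d \right)} = \frac{2 d}{-4 + d}$ ($T{\left(d \right)} = \frac{d + d}{d - 4} = \frac{2 d}{d - 4} = \frac{2 d}{-4 + d}$)
$T{\left(v \right)} - 1953668 = 2 \cdot 200 \frac{1}{-4 + 200} - 1953668 = 2 \cdot 200 \cdot \frac{1}{196} - 1953668 = \frac{100}{49} - 1953668 = - \frac{95729632}{49}$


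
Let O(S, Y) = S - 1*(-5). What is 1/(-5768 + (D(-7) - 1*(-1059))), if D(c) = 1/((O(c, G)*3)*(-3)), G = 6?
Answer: -18/84761 ≈ -0.00021236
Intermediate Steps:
O(S, Y) = 5 + S (O(S, Y) = S + 5 = 5 + S)
D(c) = 1/(-45 - 9*c) (D(c) = 1/(((5 + c)*3)*(-3)) = 1/((15 + 3*c)*(-3)) = 1/(-45 - 9*c))
1/(-5768 + (D(-7) - 1*(-1059))) = 1/(-5768 + (-1/(45 + 9*(-7)) - 1*(-1059))) = 1/(-5768 + (-1/(45 - 63) + 1059)) = 1/(-5768 + (-1/(-18) + 1059)) = 1/(-5768 + (-1*(-1/18) + 1059)) = 1/(-5768 + (1/18 + 1059)) = 1/(-5768 + 19063/18) = 1/(-84761/18) = -18/84761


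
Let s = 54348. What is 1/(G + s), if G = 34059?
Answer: 1/88407 ≈ 1.1311e-5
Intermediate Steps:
1/(G + s) = 1/(34059 + 54348) = 1/88407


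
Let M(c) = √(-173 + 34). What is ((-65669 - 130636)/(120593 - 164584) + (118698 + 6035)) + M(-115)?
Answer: 5487325708/43991 + I*√139 ≈ 1.2474e+5 + 11.79*I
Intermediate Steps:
M(c) = I*√139 (M(c) = √(-139) = I*√139)
((-65669 - 130636)/(120593 - 164584) + (118698 + 6035)) + M(-115) = ((-65669 - 130636)/(120593 - 164584) + (118698 + 6035)) + I*√139 = (-196305/(-43991) + 124733) + I*√139 = (-196305*(-1/43991) + 124733) + I*√139 = (196305/43991 + 124733) + I*√139 = 5487325708/43991 + I*√139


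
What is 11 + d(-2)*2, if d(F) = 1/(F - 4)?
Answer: 32/3 ≈ 10.667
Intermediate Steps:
d(F) = 1/(-4 + F)
11 + d(-2)*2 = 11 + 2/(-4 - 2) = 11 + 2/(-6) = 11 - 1/6*2 = 11 - 1/3 = 32/3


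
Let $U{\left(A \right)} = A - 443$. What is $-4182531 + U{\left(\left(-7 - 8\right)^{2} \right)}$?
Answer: $-4182749$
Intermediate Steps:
$U{\left(A \right)} = -443 + A$
$-4182531 + U{\left(\left(-7 - 8\right)^{2} \right)} = -4182531 - \left(443 - \left(-7 - 8\right)^{2}\right) = -4182531 - \left(443 - \left(-15\right)^{2}\right) = -4182531 + \left(-443 + 225\right) = -4182531 - 218 = -4182749$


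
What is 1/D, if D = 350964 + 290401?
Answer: 1/641365 ≈ 1.5592e-6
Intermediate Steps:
D = 641365
1/D = 1/641365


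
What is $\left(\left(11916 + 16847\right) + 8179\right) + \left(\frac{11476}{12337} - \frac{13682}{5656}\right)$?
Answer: $\frac{1288818824623}{34889036} \approx 36941.0$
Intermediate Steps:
$\left(\left(11916 + 16847\right) + 8179\right) + \left(\frac{11476}{12337} - \frac{13682}{5656}\right) = \left(28763 + 8179\right) + \left(11476 \cdot \frac{1}{12337} - \frac{6841}{2828}\right) = 36942 + \left(\frac{11476}{12337} - \frac{6841}{2828}\right) = 36942 - \frac{51943289}{34889036} = \frac{1288818824623}{34889036}$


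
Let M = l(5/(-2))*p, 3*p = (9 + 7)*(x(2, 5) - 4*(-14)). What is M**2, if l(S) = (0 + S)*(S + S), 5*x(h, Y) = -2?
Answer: 123654400/9 ≈ 1.3739e+7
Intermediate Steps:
x(h, Y) = -2/5 (x(h, Y) = (1/5)*(-2) = -2/5)
l(S) = 2*S**2 (l(S) = S*(2*S) = 2*S**2)
p = 4448/15 (p = ((9 + 7)*(-2/5 - 4*(-14)))/3 = (16*(-2/5 + 56))/3 = (16*(278/5))/3 = (1/3)*(4448/5) = 4448/15 ≈ 296.53)
M = 11120/3 (M = (2*(5/(-2))**2)*(4448/15) = (2*(5*(-1/2))**2)*(4448/15) = (2*(-5/2)**2)*(4448/15) = (2*(25/4))*(4448/15) = (25/2)*(4448/15) = 11120/3 ≈ 3706.7)
M**2 = (11120/3)**2 = 123654400/9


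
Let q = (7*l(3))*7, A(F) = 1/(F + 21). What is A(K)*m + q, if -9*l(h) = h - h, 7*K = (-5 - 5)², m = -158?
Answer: -1106/247 ≈ -4.4777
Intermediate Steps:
K = 100/7 (K = (-5 - 5)²/7 = (⅐)*(-10)² = (⅐)*100 = 100/7 ≈ 14.286)
l(h) = 0 (l(h) = -(h - h)/9 = -⅑*0 = 0)
A(F) = 1/(21 + F)
q = 0 (q = (7*0)*7 = 0*7 = 0)
A(K)*m + q = -158/(21 + 100/7) + 0 = -158/(247/7) + 0 = (7/247)*(-158) + 0 = -1106/247 + 0 = -1106/247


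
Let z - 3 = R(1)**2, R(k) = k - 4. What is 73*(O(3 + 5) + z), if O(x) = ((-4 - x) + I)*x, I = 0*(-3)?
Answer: -6132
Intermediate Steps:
R(k) = -4 + k
I = 0
z = 12 (z = 3 + (-4 + 1)**2 = 3 + (-3)**2 = 3 + 9 = 12)
O(x) = x*(-4 - x) (O(x) = ((-4 - x) + 0)*x = (-4 - x)*x = x*(-4 - x))
73*(O(3 + 5) + z) = 73*(-(3 + 5)*(4 + (3 + 5)) + 12) = 73*(-1*8*(4 + 8) + 12) = 73*(-1*8*12 + 12) = 73*(-96 + 12) = 73*(-84) = -6132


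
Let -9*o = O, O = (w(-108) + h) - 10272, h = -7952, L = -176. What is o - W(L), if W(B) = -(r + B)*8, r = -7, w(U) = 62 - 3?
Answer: 1663/3 ≈ 554.33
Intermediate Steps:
w(U) = 59
O = -18165 (O = (59 - 7952) - 10272 = -7893 - 10272 = -18165)
W(B) = 56 - 8*B (W(B) = -(-7 + B)*8 = -(-56 + 8*B) = 56 - 8*B)
o = 6055/3 (o = -1/9*(-18165) = 6055/3 ≈ 2018.3)
o - W(L) = 6055/3 - (56 - 8*(-176)) = 6055/3 - (56 + 1408) = 6055/3 - 1*1464 = 6055/3 - 1464 = 1663/3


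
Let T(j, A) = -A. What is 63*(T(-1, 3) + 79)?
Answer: 4788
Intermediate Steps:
63*(T(-1, 3) + 79) = 63*(-1*3 + 79) = 63*(-3 + 79) = 63*76 = 4788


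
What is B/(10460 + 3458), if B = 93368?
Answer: 46684/6959 ≈ 6.7084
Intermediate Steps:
B/(10460 + 3458) = 93368/(10460 + 3458) = 93368/13918 = 93368*(1/13918) = 46684/6959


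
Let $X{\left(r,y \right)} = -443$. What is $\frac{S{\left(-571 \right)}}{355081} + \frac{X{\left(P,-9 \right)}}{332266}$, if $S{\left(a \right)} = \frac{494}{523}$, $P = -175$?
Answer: $- \frac{82104222405}{61704242674558} \approx -0.0013306$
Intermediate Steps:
$S{\left(a \right)} = \frac{494}{523}$ ($S{\left(a \right)} = 494 \cdot \frac{1}{523} = \frac{494}{523}$)
$\frac{S{\left(-571 \right)}}{355081} + \frac{X{\left(P,-9 \right)}}{332266} = \frac{494}{523 \cdot 355081} - \frac{443}{332266} = \frac{494}{523} \cdot \frac{1}{355081} - \frac{443}{332266} = \frac{494}{185707363} - \frac{443}{332266} = - \frac{82104222405}{61704242674558}$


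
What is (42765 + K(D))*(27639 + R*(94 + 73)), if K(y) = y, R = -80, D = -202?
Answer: 607757077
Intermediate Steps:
(42765 + K(D))*(27639 + R*(94 + 73)) = (42765 - 202)*(27639 - 80*(94 + 73)) = 42563*(27639 - 80*167) = 42563*(27639 - 13360) = 42563*14279 = 607757077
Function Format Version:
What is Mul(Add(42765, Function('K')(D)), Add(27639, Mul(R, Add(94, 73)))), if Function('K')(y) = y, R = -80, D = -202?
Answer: 607757077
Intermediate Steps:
Mul(Add(42765, Function('K')(D)), Add(27639, Mul(R, Add(94, 73)))) = Mul(Add(42765, -202), Add(27639, Mul(-80, Add(94, 73)))) = Mul(42563, Add(27639, Mul(-80, 167))) = Mul(42563, Add(27639, -13360)) = Mul(42563, 14279) = 607757077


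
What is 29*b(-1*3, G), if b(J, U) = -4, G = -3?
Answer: -116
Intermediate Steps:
29*b(-1*3, G) = 29*(-4) = -116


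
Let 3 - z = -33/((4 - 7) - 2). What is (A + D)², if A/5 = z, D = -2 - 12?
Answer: 1024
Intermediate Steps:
D = -14
z = -18/5 (z = 3 - (-33)/((4 - 7) - 2) = 3 - (-33)/(-3 - 2) = 3 - (-33)/(-5) = 3 - (-33)*(-1)/5 = 3 - 1*33/5 = 3 - 33/5 = -18/5 ≈ -3.6000)
A = -18 (A = 5*(-18/5) = -18)
(A + D)² = (-18 - 14)² = (-32)² = 1024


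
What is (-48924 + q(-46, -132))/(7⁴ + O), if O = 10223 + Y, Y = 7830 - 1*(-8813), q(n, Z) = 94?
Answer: -48830/29267 ≈ -1.6684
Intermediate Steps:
Y = 16643 (Y = 7830 + 8813 = 16643)
O = 26866 (O = 10223 + 16643 = 26866)
(-48924 + q(-46, -132))/(7⁴ + O) = (-48924 + 94)/(7⁴ + 26866) = -48830/(2401 + 26866) = -48830/29267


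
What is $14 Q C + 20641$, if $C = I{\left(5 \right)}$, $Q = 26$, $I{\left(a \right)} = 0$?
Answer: $20641$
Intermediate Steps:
$C = 0$
$14 Q C + 20641 = 14 \cdot 26 \cdot 0 + 20641 = 364 \cdot 0 + 20641 = 0 + 20641 = 20641$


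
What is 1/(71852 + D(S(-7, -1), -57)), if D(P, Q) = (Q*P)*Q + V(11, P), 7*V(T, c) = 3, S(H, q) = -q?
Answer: 7/525710 ≈ 1.3315e-5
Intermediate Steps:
V(T, c) = 3/7 (V(T, c) = (⅐)*3 = 3/7)
D(P, Q) = 3/7 + P*Q² (D(P, Q) = (Q*P)*Q + 3/7 = (P*Q)*Q + 3/7 = P*Q² + 3/7 = 3/7 + P*Q²)
1/(71852 + D(S(-7, -1), -57)) = 1/(71852 + (3/7 - 1*(-1)*(-57)²)) = 1/(71852 + (3/7 + 1*3249)) = 1/(71852 + (3/7 + 3249)) = 1/(71852 + 22746/7) = 1/(525710/7) = 7/525710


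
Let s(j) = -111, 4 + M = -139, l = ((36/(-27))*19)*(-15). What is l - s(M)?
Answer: 491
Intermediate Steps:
l = 380 (l = ((36*(-1/27))*19)*(-15) = -4/3*19*(-15) = -76/3*(-15) = 380)
M = -143 (M = -4 - 139 = -143)
l - s(M) = 380 - 1*(-111) = 380 + 111 = 491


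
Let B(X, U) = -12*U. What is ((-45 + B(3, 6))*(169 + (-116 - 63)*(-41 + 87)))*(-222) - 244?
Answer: -209480554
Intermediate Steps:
((-45 + B(3, 6))*(169 + (-116 - 63)*(-41 + 87)))*(-222) - 244 = ((-45 - 12*6)*(169 + (-116 - 63)*(-41 + 87)))*(-222) - 244 = ((-45 - 72)*(169 - 179*46))*(-222) - 244 = -117*(169 - 8234)*(-222) - 244 = -117*(-8065)*(-222) - 244 = 943605*(-222) - 244 = -209480310 - 244 = -209480554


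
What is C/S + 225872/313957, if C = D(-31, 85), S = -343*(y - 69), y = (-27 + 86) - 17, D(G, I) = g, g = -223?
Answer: 288826883/415365111 ≈ 0.69536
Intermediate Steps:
D(G, I) = -223
y = 42 (y = 59 - 17 = 42)
S = 9261 (S = -343*(42 - 69) = -343*(-27) = 9261)
C = -223
C/S + 225872/313957 = -223/9261 + 225872/313957 = 288826883/415365111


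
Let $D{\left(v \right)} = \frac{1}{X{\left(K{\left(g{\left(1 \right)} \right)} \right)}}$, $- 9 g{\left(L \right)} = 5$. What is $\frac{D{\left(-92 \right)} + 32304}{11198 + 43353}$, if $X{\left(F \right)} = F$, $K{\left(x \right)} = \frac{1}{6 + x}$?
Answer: $\frac{290785}{490959} \approx 0.59228$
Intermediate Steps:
$g{\left(L \right)} = - \frac{5}{9}$ ($g{\left(L \right)} = \left(- \frac{1}{9}\right) 5 = - \frac{5}{9}$)
$D{\left(v \right)} = \frac{49}{9}$ ($D{\left(v \right)} = \frac{1}{\frac{1}{6 - \frac{5}{9}}} = \frac{1}{\frac{1}{\frac{49}{9}}} = \frac{1}{\frac{9}{49}} = \frac{49}{9}$)
$\frac{D{\left(-92 \right)} + 32304}{11198 + 43353} = \frac{\frac{49}{9} + 32304}{11198 + 43353} = \frac{290785}{9 \cdot 54551} = \frac{290785}{9} \cdot \frac{1}{54551} = \frac{290785}{490959}$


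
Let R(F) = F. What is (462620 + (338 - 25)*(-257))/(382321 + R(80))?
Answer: 127393/127467 ≈ 0.99942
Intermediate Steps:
(462620 + (338 - 25)*(-257))/(382321 + R(80)) = (462620 + (338 - 25)*(-257))/(382321 + 80) = (462620 + 313*(-257))/382401 = (462620 - 80441)*(1/382401) = 382179*(1/382401) = 127393/127467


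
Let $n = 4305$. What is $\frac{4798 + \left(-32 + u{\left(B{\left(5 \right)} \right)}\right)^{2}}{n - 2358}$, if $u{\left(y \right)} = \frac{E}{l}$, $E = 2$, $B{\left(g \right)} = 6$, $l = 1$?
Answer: $\frac{518}{177} \approx 2.9266$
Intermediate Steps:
$u{\left(y \right)} = 2$ ($u{\left(y \right)} = \frac{2}{1} = 2 \cdot 1 = 2$)
$\frac{4798 + \left(-32 + u{\left(B{\left(5 \right)} \right)}\right)^{2}}{n - 2358} = \frac{4798 + \left(-32 + 2\right)^{2}}{4305 - 2358} = \frac{4798 + \left(-30\right)^{2}}{1947} = \left(4798 + 900\right) \frac{1}{1947} = 5698 \cdot \frac{1}{1947} = \frac{518}{177}$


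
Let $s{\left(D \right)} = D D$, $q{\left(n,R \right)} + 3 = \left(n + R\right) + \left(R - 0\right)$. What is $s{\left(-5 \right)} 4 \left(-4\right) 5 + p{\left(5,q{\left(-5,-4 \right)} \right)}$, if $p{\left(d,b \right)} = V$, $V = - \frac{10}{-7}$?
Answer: $- \frac{13990}{7} \approx -1998.6$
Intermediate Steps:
$V = \frac{10}{7}$ ($V = \left(-10\right) \left(- \frac{1}{7}\right) = \frac{10}{7} \approx 1.4286$)
$q{\left(n,R \right)} = -3 + n + 2 R$ ($q{\left(n,R \right)} = -3 + \left(\left(n + R\right) + \left(R - 0\right)\right) = -3 + \left(\left(R + n\right) + \left(R + 0\right)\right) = -3 + \left(\left(R + n\right) + R\right) = -3 + \left(n + 2 R\right) = -3 + n + 2 R$)
$s{\left(D \right)} = D^{2}$
$p{\left(d,b \right)} = \frac{10}{7}$
$s{\left(-5 \right)} 4 \left(-4\right) 5 + p{\left(5,q{\left(-5,-4 \right)} \right)} = \left(-5\right)^{2} \cdot 4 \left(-4\right) 5 + \frac{10}{7} = 25 \left(\left(-16\right) 5\right) + \frac{10}{7} = 25 \left(-80\right) + \frac{10}{7} = -2000 + \frac{10}{7} = - \frac{13990}{7}$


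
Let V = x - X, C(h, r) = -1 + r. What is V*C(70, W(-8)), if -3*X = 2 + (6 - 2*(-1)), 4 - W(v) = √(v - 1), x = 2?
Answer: 16 - 16*I ≈ 16.0 - 16.0*I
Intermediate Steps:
W(v) = 4 - √(-1 + v) (W(v) = 4 - √(v - 1) = 4 - √(-1 + v))
X = -10/3 (X = -(2 + (6 - 2*(-1)))/3 = -(2 + (6 + 2))/3 = -(2 + 8)/3 = -⅓*10 = -10/3 ≈ -3.3333)
V = 16/3 (V = 2 - 1*(-10/3) = 2 + 10/3 = 16/3 ≈ 5.3333)
V*C(70, W(-8)) = 16*(-1 + (4 - √(-1 - 8)))/3 = 16*(-1 + (4 - √(-9)))/3 = 16*(-1 + (4 - 3*I))/3 = 16*(3 - 3*I)/3 = 16 - 16*I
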